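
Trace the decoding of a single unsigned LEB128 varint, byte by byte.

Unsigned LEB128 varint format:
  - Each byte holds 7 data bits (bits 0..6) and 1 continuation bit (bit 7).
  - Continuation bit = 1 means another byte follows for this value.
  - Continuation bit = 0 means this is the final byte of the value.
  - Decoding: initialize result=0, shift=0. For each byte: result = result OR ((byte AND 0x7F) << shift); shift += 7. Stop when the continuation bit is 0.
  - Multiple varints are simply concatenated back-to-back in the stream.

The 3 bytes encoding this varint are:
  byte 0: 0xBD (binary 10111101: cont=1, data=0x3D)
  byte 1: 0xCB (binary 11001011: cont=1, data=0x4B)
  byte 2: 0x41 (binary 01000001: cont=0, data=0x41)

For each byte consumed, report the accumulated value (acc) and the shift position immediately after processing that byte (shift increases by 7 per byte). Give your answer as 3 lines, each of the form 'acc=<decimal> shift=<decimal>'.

Answer: acc=61 shift=7
acc=9661 shift=14
acc=1074621 shift=21

Derivation:
byte 0=0xBD: payload=0x3D=61, contrib = 61<<0 = 61; acc -> 61, shift -> 7
byte 1=0xCB: payload=0x4B=75, contrib = 75<<7 = 9600; acc -> 9661, shift -> 14
byte 2=0x41: payload=0x41=65, contrib = 65<<14 = 1064960; acc -> 1074621, shift -> 21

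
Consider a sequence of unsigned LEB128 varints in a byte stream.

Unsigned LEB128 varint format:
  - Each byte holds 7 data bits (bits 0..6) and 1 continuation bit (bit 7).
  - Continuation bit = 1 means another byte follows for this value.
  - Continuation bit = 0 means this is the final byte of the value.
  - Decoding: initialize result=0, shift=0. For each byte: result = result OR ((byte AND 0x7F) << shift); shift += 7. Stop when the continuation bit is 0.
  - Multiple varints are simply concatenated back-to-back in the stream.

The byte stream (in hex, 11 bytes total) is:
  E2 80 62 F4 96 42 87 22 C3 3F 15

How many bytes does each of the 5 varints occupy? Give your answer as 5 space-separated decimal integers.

  byte[0]=0xE2 cont=1 payload=0x62=98: acc |= 98<<0 -> acc=98 shift=7
  byte[1]=0x80 cont=1 payload=0x00=0: acc |= 0<<7 -> acc=98 shift=14
  byte[2]=0x62 cont=0 payload=0x62=98: acc |= 98<<14 -> acc=1605730 shift=21 [end]
Varint 1: bytes[0:3] = E2 80 62 -> value 1605730 (3 byte(s))
  byte[3]=0xF4 cont=1 payload=0x74=116: acc |= 116<<0 -> acc=116 shift=7
  byte[4]=0x96 cont=1 payload=0x16=22: acc |= 22<<7 -> acc=2932 shift=14
  byte[5]=0x42 cont=0 payload=0x42=66: acc |= 66<<14 -> acc=1084276 shift=21 [end]
Varint 2: bytes[3:6] = F4 96 42 -> value 1084276 (3 byte(s))
  byte[6]=0x87 cont=1 payload=0x07=7: acc |= 7<<0 -> acc=7 shift=7
  byte[7]=0x22 cont=0 payload=0x22=34: acc |= 34<<7 -> acc=4359 shift=14 [end]
Varint 3: bytes[6:8] = 87 22 -> value 4359 (2 byte(s))
  byte[8]=0xC3 cont=1 payload=0x43=67: acc |= 67<<0 -> acc=67 shift=7
  byte[9]=0x3F cont=0 payload=0x3F=63: acc |= 63<<7 -> acc=8131 shift=14 [end]
Varint 4: bytes[8:10] = C3 3F -> value 8131 (2 byte(s))
  byte[10]=0x15 cont=0 payload=0x15=21: acc |= 21<<0 -> acc=21 shift=7 [end]
Varint 5: bytes[10:11] = 15 -> value 21 (1 byte(s))

Answer: 3 3 2 2 1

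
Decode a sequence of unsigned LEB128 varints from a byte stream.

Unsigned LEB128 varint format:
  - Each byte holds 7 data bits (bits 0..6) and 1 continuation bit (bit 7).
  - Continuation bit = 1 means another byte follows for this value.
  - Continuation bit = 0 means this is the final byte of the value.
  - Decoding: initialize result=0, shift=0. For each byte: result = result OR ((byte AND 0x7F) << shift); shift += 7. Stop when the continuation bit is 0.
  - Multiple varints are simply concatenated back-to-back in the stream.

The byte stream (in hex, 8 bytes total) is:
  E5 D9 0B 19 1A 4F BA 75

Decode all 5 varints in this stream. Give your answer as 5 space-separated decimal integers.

Answer: 191717 25 26 79 15034

Derivation:
  byte[0]=0xE5 cont=1 payload=0x65=101: acc |= 101<<0 -> acc=101 shift=7
  byte[1]=0xD9 cont=1 payload=0x59=89: acc |= 89<<7 -> acc=11493 shift=14
  byte[2]=0x0B cont=0 payload=0x0B=11: acc |= 11<<14 -> acc=191717 shift=21 [end]
Varint 1: bytes[0:3] = E5 D9 0B -> value 191717 (3 byte(s))
  byte[3]=0x19 cont=0 payload=0x19=25: acc |= 25<<0 -> acc=25 shift=7 [end]
Varint 2: bytes[3:4] = 19 -> value 25 (1 byte(s))
  byte[4]=0x1A cont=0 payload=0x1A=26: acc |= 26<<0 -> acc=26 shift=7 [end]
Varint 3: bytes[4:5] = 1A -> value 26 (1 byte(s))
  byte[5]=0x4F cont=0 payload=0x4F=79: acc |= 79<<0 -> acc=79 shift=7 [end]
Varint 4: bytes[5:6] = 4F -> value 79 (1 byte(s))
  byte[6]=0xBA cont=1 payload=0x3A=58: acc |= 58<<0 -> acc=58 shift=7
  byte[7]=0x75 cont=0 payload=0x75=117: acc |= 117<<7 -> acc=15034 shift=14 [end]
Varint 5: bytes[6:8] = BA 75 -> value 15034 (2 byte(s))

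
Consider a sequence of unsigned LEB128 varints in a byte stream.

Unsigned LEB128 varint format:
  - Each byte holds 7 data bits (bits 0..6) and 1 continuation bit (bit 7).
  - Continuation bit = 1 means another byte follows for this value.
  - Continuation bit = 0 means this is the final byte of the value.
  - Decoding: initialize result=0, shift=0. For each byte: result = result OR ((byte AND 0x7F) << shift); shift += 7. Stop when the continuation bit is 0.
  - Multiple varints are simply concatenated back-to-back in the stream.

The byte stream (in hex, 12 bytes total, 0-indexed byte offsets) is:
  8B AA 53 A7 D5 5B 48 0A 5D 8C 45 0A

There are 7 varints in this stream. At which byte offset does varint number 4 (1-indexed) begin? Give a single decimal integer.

  byte[0]=0x8B cont=1 payload=0x0B=11: acc |= 11<<0 -> acc=11 shift=7
  byte[1]=0xAA cont=1 payload=0x2A=42: acc |= 42<<7 -> acc=5387 shift=14
  byte[2]=0x53 cont=0 payload=0x53=83: acc |= 83<<14 -> acc=1365259 shift=21 [end]
Varint 1: bytes[0:3] = 8B AA 53 -> value 1365259 (3 byte(s))
  byte[3]=0xA7 cont=1 payload=0x27=39: acc |= 39<<0 -> acc=39 shift=7
  byte[4]=0xD5 cont=1 payload=0x55=85: acc |= 85<<7 -> acc=10919 shift=14
  byte[5]=0x5B cont=0 payload=0x5B=91: acc |= 91<<14 -> acc=1501863 shift=21 [end]
Varint 2: bytes[3:6] = A7 D5 5B -> value 1501863 (3 byte(s))
  byte[6]=0x48 cont=0 payload=0x48=72: acc |= 72<<0 -> acc=72 shift=7 [end]
Varint 3: bytes[6:7] = 48 -> value 72 (1 byte(s))
  byte[7]=0x0A cont=0 payload=0x0A=10: acc |= 10<<0 -> acc=10 shift=7 [end]
Varint 4: bytes[7:8] = 0A -> value 10 (1 byte(s))
  byte[8]=0x5D cont=0 payload=0x5D=93: acc |= 93<<0 -> acc=93 shift=7 [end]
Varint 5: bytes[8:9] = 5D -> value 93 (1 byte(s))
  byte[9]=0x8C cont=1 payload=0x0C=12: acc |= 12<<0 -> acc=12 shift=7
  byte[10]=0x45 cont=0 payload=0x45=69: acc |= 69<<7 -> acc=8844 shift=14 [end]
Varint 6: bytes[9:11] = 8C 45 -> value 8844 (2 byte(s))
  byte[11]=0x0A cont=0 payload=0x0A=10: acc |= 10<<0 -> acc=10 shift=7 [end]
Varint 7: bytes[11:12] = 0A -> value 10 (1 byte(s))

Answer: 7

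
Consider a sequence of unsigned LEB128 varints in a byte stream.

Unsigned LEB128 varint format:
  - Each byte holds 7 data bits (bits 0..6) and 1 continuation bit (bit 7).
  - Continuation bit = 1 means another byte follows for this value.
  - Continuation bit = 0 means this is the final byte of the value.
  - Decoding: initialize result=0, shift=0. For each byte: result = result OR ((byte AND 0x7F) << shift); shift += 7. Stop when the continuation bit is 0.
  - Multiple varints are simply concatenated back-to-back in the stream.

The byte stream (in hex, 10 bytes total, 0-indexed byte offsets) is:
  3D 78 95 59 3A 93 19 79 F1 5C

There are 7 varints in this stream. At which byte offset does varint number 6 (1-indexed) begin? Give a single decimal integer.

  byte[0]=0x3D cont=0 payload=0x3D=61: acc |= 61<<0 -> acc=61 shift=7 [end]
Varint 1: bytes[0:1] = 3D -> value 61 (1 byte(s))
  byte[1]=0x78 cont=0 payload=0x78=120: acc |= 120<<0 -> acc=120 shift=7 [end]
Varint 2: bytes[1:2] = 78 -> value 120 (1 byte(s))
  byte[2]=0x95 cont=1 payload=0x15=21: acc |= 21<<0 -> acc=21 shift=7
  byte[3]=0x59 cont=0 payload=0x59=89: acc |= 89<<7 -> acc=11413 shift=14 [end]
Varint 3: bytes[2:4] = 95 59 -> value 11413 (2 byte(s))
  byte[4]=0x3A cont=0 payload=0x3A=58: acc |= 58<<0 -> acc=58 shift=7 [end]
Varint 4: bytes[4:5] = 3A -> value 58 (1 byte(s))
  byte[5]=0x93 cont=1 payload=0x13=19: acc |= 19<<0 -> acc=19 shift=7
  byte[6]=0x19 cont=0 payload=0x19=25: acc |= 25<<7 -> acc=3219 shift=14 [end]
Varint 5: bytes[5:7] = 93 19 -> value 3219 (2 byte(s))
  byte[7]=0x79 cont=0 payload=0x79=121: acc |= 121<<0 -> acc=121 shift=7 [end]
Varint 6: bytes[7:8] = 79 -> value 121 (1 byte(s))
  byte[8]=0xF1 cont=1 payload=0x71=113: acc |= 113<<0 -> acc=113 shift=7
  byte[9]=0x5C cont=0 payload=0x5C=92: acc |= 92<<7 -> acc=11889 shift=14 [end]
Varint 7: bytes[8:10] = F1 5C -> value 11889 (2 byte(s))

Answer: 7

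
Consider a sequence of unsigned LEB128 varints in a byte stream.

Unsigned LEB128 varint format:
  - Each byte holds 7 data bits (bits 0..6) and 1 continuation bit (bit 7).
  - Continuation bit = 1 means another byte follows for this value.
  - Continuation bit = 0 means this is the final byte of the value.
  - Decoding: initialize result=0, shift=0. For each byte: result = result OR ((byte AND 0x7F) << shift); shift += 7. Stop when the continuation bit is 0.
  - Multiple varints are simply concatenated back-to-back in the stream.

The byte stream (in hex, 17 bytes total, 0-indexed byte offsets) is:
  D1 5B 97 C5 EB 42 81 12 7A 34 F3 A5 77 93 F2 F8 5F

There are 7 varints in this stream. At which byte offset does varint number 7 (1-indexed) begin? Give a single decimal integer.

Answer: 13

Derivation:
  byte[0]=0xD1 cont=1 payload=0x51=81: acc |= 81<<0 -> acc=81 shift=7
  byte[1]=0x5B cont=0 payload=0x5B=91: acc |= 91<<7 -> acc=11729 shift=14 [end]
Varint 1: bytes[0:2] = D1 5B -> value 11729 (2 byte(s))
  byte[2]=0x97 cont=1 payload=0x17=23: acc |= 23<<0 -> acc=23 shift=7
  byte[3]=0xC5 cont=1 payload=0x45=69: acc |= 69<<7 -> acc=8855 shift=14
  byte[4]=0xEB cont=1 payload=0x6B=107: acc |= 107<<14 -> acc=1761943 shift=21
  byte[5]=0x42 cont=0 payload=0x42=66: acc |= 66<<21 -> acc=140173975 shift=28 [end]
Varint 2: bytes[2:6] = 97 C5 EB 42 -> value 140173975 (4 byte(s))
  byte[6]=0x81 cont=1 payload=0x01=1: acc |= 1<<0 -> acc=1 shift=7
  byte[7]=0x12 cont=0 payload=0x12=18: acc |= 18<<7 -> acc=2305 shift=14 [end]
Varint 3: bytes[6:8] = 81 12 -> value 2305 (2 byte(s))
  byte[8]=0x7A cont=0 payload=0x7A=122: acc |= 122<<0 -> acc=122 shift=7 [end]
Varint 4: bytes[8:9] = 7A -> value 122 (1 byte(s))
  byte[9]=0x34 cont=0 payload=0x34=52: acc |= 52<<0 -> acc=52 shift=7 [end]
Varint 5: bytes[9:10] = 34 -> value 52 (1 byte(s))
  byte[10]=0xF3 cont=1 payload=0x73=115: acc |= 115<<0 -> acc=115 shift=7
  byte[11]=0xA5 cont=1 payload=0x25=37: acc |= 37<<7 -> acc=4851 shift=14
  byte[12]=0x77 cont=0 payload=0x77=119: acc |= 119<<14 -> acc=1954547 shift=21 [end]
Varint 6: bytes[10:13] = F3 A5 77 -> value 1954547 (3 byte(s))
  byte[13]=0x93 cont=1 payload=0x13=19: acc |= 19<<0 -> acc=19 shift=7
  byte[14]=0xF2 cont=1 payload=0x72=114: acc |= 114<<7 -> acc=14611 shift=14
  byte[15]=0xF8 cont=1 payload=0x78=120: acc |= 120<<14 -> acc=1980691 shift=21
  byte[16]=0x5F cont=0 payload=0x5F=95: acc |= 95<<21 -> acc=201210131 shift=28 [end]
Varint 7: bytes[13:17] = 93 F2 F8 5F -> value 201210131 (4 byte(s))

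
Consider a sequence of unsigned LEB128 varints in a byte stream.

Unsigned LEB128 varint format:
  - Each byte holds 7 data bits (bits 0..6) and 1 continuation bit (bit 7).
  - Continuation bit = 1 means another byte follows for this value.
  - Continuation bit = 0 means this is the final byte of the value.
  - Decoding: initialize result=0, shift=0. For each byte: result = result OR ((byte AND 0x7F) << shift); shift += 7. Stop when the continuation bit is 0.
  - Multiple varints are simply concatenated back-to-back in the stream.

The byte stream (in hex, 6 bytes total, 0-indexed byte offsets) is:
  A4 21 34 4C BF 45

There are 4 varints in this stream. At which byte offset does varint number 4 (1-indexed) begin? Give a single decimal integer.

  byte[0]=0xA4 cont=1 payload=0x24=36: acc |= 36<<0 -> acc=36 shift=7
  byte[1]=0x21 cont=0 payload=0x21=33: acc |= 33<<7 -> acc=4260 shift=14 [end]
Varint 1: bytes[0:2] = A4 21 -> value 4260 (2 byte(s))
  byte[2]=0x34 cont=0 payload=0x34=52: acc |= 52<<0 -> acc=52 shift=7 [end]
Varint 2: bytes[2:3] = 34 -> value 52 (1 byte(s))
  byte[3]=0x4C cont=0 payload=0x4C=76: acc |= 76<<0 -> acc=76 shift=7 [end]
Varint 3: bytes[3:4] = 4C -> value 76 (1 byte(s))
  byte[4]=0xBF cont=1 payload=0x3F=63: acc |= 63<<0 -> acc=63 shift=7
  byte[5]=0x45 cont=0 payload=0x45=69: acc |= 69<<7 -> acc=8895 shift=14 [end]
Varint 4: bytes[4:6] = BF 45 -> value 8895 (2 byte(s))

Answer: 4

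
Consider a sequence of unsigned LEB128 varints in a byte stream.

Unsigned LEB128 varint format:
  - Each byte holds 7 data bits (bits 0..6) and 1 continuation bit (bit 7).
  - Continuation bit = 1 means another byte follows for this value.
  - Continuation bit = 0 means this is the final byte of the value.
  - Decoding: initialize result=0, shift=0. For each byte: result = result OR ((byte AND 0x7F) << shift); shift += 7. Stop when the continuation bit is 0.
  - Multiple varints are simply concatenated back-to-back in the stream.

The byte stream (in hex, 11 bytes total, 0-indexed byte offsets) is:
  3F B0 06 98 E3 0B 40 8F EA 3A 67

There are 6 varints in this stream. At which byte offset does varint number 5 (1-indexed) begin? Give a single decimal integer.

Answer: 7

Derivation:
  byte[0]=0x3F cont=0 payload=0x3F=63: acc |= 63<<0 -> acc=63 shift=7 [end]
Varint 1: bytes[0:1] = 3F -> value 63 (1 byte(s))
  byte[1]=0xB0 cont=1 payload=0x30=48: acc |= 48<<0 -> acc=48 shift=7
  byte[2]=0x06 cont=0 payload=0x06=6: acc |= 6<<7 -> acc=816 shift=14 [end]
Varint 2: bytes[1:3] = B0 06 -> value 816 (2 byte(s))
  byte[3]=0x98 cont=1 payload=0x18=24: acc |= 24<<0 -> acc=24 shift=7
  byte[4]=0xE3 cont=1 payload=0x63=99: acc |= 99<<7 -> acc=12696 shift=14
  byte[5]=0x0B cont=0 payload=0x0B=11: acc |= 11<<14 -> acc=192920 shift=21 [end]
Varint 3: bytes[3:6] = 98 E3 0B -> value 192920 (3 byte(s))
  byte[6]=0x40 cont=0 payload=0x40=64: acc |= 64<<0 -> acc=64 shift=7 [end]
Varint 4: bytes[6:7] = 40 -> value 64 (1 byte(s))
  byte[7]=0x8F cont=1 payload=0x0F=15: acc |= 15<<0 -> acc=15 shift=7
  byte[8]=0xEA cont=1 payload=0x6A=106: acc |= 106<<7 -> acc=13583 shift=14
  byte[9]=0x3A cont=0 payload=0x3A=58: acc |= 58<<14 -> acc=963855 shift=21 [end]
Varint 5: bytes[7:10] = 8F EA 3A -> value 963855 (3 byte(s))
  byte[10]=0x67 cont=0 payload=0x67=103: acc |= 103<<0 -> acc=103 shift=7 [end]
Varint 6: bytes[10:11] = 67 -> value 103 (1 byte(s))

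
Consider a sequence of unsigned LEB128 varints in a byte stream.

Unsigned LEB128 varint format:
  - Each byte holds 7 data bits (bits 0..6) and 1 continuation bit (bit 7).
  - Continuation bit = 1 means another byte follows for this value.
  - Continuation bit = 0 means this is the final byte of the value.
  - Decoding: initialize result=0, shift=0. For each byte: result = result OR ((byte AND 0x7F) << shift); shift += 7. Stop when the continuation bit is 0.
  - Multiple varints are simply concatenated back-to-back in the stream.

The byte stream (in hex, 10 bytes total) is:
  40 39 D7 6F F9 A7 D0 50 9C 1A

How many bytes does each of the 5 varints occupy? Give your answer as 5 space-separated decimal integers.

Answer: 1 1 2 4 2

Derivation:
  byte[0]=0x40 cont=0 payload=0x40=64: acc |= 64<<0 -> acc=64 shift=7 [end]
Varint 1: bytes[0:1] = 40 -> value 64 (1 byte(s))
  byte[1]=0x39 cont=0 payload=0x39=57: acc |= 57<<0 -> acc=57 shift=7 [end]
Varint 2: bytes[1:2] = 39 -> value 57 (1 byte(s))
  byte[2]=0xD7 cont=1 payload=0x57=87: acc |= 87<<0 -> acc=87 shift=7
  byte[3]=0x6F cont=0 payload=0x6F=111: acc |= 111<<7 -> acc=14295 shift=14 [end]
Varint 3: bytes[2:4] = D7 6F -> value 14295 (2 byte(s))
  byte[4]=0xF9 cont=1 payload=0x79=121: acc |= 121<<0 -> acc=121 shift=7
  byte[5]=0xA7 cont=1 payload=0x27=39: acc |= 39<<7 -> acc=5113 shift=14
  byte[6]=0xD0 cont=1 payload=0x50=80: acc |= 80<<14 -> acc=1315833 shift=21
  byte[7]=0x50 cont=0 payload=0x50=80: acc |= 80<<21 -> acc=169087993 shift=28 [end]
Varint 4: bytes[4:8] = F9 A7 D0 50 -> value 169087993 (4 byte(s))
  byte[8]=0x9C cont=1 payload=0x1C=28: acc |= 28<<0 -> acc=28 shift=7
  byte[9]=0x1A cont=0 payload=0x1A=26: acc |= 26<<7 -> acc=3356 shift=14 [end]
Varint 5: bytes[8:10] = 9C 1A -> value 3356 (2 byte(s))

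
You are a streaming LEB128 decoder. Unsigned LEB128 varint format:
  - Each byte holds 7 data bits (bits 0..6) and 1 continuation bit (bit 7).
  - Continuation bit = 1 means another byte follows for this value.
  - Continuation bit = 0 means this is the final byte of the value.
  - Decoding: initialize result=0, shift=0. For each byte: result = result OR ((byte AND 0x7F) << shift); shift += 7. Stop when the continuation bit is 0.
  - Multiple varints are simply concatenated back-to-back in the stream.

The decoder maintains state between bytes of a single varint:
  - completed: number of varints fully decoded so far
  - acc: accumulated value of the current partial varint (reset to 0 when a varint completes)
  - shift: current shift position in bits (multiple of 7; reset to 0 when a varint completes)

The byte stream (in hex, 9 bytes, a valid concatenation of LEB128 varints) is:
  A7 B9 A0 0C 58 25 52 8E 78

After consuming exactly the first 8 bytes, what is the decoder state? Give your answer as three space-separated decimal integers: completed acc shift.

Answer: 4 14 7

Derivation:
byte[0]=0xA7 cont=1 payload=0x27: acc |= 39<<0 -> completed=0 acc=39 shift=7
byte[1]=0xB9 cont=1 payload=0x39: acc |= 57<<7 -> completed=0 acc=7335 shift=14
byte[2]=0xA0 cont=1 payload=0x20: acc |= 32<<14 -> completed=0 acc=531623 shift=21
byte[3]=0x0C cont=0 payload=0x0C: varint #1 complete (value=25697447); reset -> completed=1 acc=0 shift=0
byte[4]=0x58 cont=0 payload=0x58: varint #2 complete (value=88); reset -> completed=2 acc=0 shift=0
byte[5]=0x25 cont=0 payload=0x25: varint #3 complete (value=37); reset -> completed=3 acc=0 shift=0
byte[6]=0x52 cont=0 payload=0x52: varint #4 complete (value=82); reset -> completed=4 acc=0 shift=0
byte[7]=0x8E cont=1 payload=0x0E: acc |= 14<<0 -> completed=4 acc=14 shift=7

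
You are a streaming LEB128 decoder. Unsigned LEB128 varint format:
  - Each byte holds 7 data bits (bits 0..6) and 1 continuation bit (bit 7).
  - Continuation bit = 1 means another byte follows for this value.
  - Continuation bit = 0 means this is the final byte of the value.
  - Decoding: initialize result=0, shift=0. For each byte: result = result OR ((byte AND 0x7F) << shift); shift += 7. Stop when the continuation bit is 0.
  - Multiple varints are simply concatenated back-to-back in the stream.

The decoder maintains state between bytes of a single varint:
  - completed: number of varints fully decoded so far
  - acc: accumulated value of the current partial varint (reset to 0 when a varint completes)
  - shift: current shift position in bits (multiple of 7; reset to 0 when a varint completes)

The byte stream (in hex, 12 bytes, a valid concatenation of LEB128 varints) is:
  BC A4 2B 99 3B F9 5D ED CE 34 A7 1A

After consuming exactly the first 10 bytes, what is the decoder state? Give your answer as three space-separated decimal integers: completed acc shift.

Answer: 4 0 0

Derivation:
byte[0]=0xBC cont=1 payload=0x3C: acc |= 60<<0 -> completed=0 acc=60 shift=7
byte[1]=0xA4 cont=1 payload=0x24: acc |= 36<<7 -> completed=0 acc=4668 shift=14
byte[2]=0x2B cont=0 payload=0x2B: varint #1 complete (value=709180); reset -> completed=1 acc=0 shift=0
byte[3]=0x99 cont=1 payload=0x19: acc |= 25<<0 -> completed=1 acc=25 shift=7
byte[4]=0x3B cont=0 payload=0x3B: varint #2 complete (value=7577); reset -> completed=2 acc=0 shift=0
byte[5]=0xF9 cont=1 payload=0x79: acc |= 121<<0 -> completed=2 acc=121 shift=7
byte[6]=0x5D cont=0 payload=0x5D: varint #3 complete (value=12025); reset -> completed=3 acc=0 shift=0
byte[7]=0xED cont=1 payload=0x6D: acc |= 109<<0 -> completed=3 acc=109 shift=7
byte[8]=0xCE cont=1 payload=0x4E: acc |= 78<<7 -> completed=3 acc=10093 shift=14
byte[9]=0x34 cont=0 payload=0x34: varint #4 complete (value=862061); reset -> completed=4 acc=0 shift=0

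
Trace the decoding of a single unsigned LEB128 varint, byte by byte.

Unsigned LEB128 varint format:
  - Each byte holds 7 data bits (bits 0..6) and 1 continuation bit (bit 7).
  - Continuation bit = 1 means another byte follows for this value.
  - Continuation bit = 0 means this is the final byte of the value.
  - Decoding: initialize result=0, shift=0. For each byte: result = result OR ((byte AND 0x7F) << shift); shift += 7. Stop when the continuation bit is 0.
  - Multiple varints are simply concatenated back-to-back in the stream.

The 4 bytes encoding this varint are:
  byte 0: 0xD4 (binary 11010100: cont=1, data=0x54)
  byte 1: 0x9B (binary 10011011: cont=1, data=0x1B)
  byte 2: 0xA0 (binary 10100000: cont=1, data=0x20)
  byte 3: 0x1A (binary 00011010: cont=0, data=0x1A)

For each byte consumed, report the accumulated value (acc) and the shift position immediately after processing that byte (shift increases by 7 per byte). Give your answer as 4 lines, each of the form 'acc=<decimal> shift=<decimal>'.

Answer: acc=84 shift=7
acc=3540 shift=14
acc=527828 shift=21
acc=55053780 shift=28

Derivation:
byte 0=0xD4: payload=0x54=84, contrib = 84<<0 = 84; acc -> 84, shift -> 7
byte 1=0x9B: payload=0x1B=27, contrib = 27<<7 = 3456; acc -> 3540, shift -> 14
byte 2=0xA0: payload=0x20=32, contrib = 32<<14 = 524288; acc -> 527828, shift -> 21
byte 3=0x1A: payload=0x1A=26, contrib = 26<<21 = 54525952; acc -> 55053780, shift -> 28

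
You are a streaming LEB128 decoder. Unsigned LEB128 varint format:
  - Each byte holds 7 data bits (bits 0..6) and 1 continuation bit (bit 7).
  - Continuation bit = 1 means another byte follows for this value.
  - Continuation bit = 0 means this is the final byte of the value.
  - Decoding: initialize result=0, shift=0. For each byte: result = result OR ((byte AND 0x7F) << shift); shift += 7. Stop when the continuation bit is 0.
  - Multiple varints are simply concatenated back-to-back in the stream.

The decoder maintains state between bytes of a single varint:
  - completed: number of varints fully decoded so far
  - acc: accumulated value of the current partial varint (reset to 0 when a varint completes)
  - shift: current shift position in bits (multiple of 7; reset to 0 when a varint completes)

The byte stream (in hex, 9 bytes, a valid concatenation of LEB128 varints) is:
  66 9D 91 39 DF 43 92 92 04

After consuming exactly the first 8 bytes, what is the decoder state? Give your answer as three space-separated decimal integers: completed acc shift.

byte[0]=0x66 cont=0 payload=0x66: varint #1 complete (value=102); reset -> completed=1 acc=0 shift=0
byte[1]=0x9D cont=1 payload=0x1D: acc |= 29<<0 -> completed=1 acc=29 shift=7
byte[2]=0x91 cont=1 payload=0x11: acc |= 17<<7 -> completed=1 acc=2205 shift=14
byte[3]=0x39 cont=0 payload=0x39: varint #2 complete (value=936093); reset -> completed=2 acc=0 shift=0
byte[4]=0xDF cont=1 payload=0x5F: acc |= 95<<0 -> completed=2 acc=95 shift=7
byte[5]=0x43 cont=0 payload=0x43: varint #3 complete (value=8671); reset -> completed=3 acc=0 shift=0
byte[6]=0x92 cont=1 payload=0x12: acc |= 18<<0 -> completed=3 acc=18 shift=7
byte[7]=0x92 cont=1 payload=0x12: acc |= 18<<7 -> completed=3 acc=2322 shift=14

Answer: 3 2322 14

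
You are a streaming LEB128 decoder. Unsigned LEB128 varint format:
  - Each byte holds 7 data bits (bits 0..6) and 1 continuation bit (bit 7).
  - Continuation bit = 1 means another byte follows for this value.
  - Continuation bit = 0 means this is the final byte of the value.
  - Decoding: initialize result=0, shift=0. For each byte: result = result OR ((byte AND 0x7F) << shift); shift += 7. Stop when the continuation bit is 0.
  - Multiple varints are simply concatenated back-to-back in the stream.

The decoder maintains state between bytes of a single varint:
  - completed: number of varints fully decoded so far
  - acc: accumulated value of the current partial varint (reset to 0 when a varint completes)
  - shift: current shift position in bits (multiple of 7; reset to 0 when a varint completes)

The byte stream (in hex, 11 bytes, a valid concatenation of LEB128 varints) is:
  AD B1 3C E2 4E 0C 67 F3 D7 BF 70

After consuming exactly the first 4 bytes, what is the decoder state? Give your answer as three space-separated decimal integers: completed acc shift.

Answer: 1 98 7

Derivation:
byte[0]=0xAD cont=1 payload=0x2D: acc |= 45<<0 -> completed=0 acc=45 shift=7
byte[1]=0xB1 cont=1 payload=0x31: acc |= 49<<7 -> completed=0 acc=6317 shift=14
byte[2]=0x3C cont=0 payload=0x3C: varint #1 complete (value=989357); reset -> completed=1 acc=0 shift=0
byte[3]=0xE2 cont=1 payload=0x62: acc |= 98<<0 -> completed=1 acc=98 shift=7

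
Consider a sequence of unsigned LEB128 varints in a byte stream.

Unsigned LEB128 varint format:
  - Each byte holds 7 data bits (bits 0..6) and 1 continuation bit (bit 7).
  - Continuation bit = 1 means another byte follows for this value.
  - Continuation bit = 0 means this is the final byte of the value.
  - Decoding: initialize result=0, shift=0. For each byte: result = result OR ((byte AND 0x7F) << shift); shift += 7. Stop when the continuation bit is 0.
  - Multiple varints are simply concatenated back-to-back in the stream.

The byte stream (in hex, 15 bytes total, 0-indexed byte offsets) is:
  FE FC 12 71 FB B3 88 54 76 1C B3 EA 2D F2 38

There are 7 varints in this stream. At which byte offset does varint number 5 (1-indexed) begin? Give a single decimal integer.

Answer: 9

Derivation:
  byte[0]=0xFE cont=1 payload=0x7E=126: acc |= 126<<0 -> acc=126 shift=7
  byte[1]=0xFC cont=1 payload=0x7C=124: acc |= 124<<7 -> acc=15998 shift=14
  byte[2]=0x12 cont=0 payload=0x12=18: acc |= 18<<14 -> acc=310910 shift=21 [end]
Varint 1: bytes[0:3] = FE FC 12 -> value 310910 (3 byte(s))
  byte[3]=0x71 cont=0 payload=0x71=113: acc |= 113<<0 -> acc=113 shift=7 [end]
Varint 2: bytes[3:4] = 71 -> value 113 (1 byte(s))
  byte[4]=0xFB cont=1 payload=0x7B=123: acc |= 123<<0 -> acc=123 shift=7
  byte[5]=0xB3 cont=1 payload=0x33=51: acc |= 51<<7 -> acc=6651 shift=14
  byte[6]=0x88 cont=1 payload=0x08=8: acc |= 8<<14 -> acc=137723 shift=21
  byte[7]=0x54 cont=0 payload=0x54=84: acc |= 84<<21 -> acc=176298491 shift=28 [end]
Varint 3: bytes[4:8] = FB B3 88 54 -> value 176298491 (4 byte(s))
  byte[8]=0x76 cont=0 payload=0x76=118: acc |= 118<<0 -> acc=118 shift=7 [end]
Varint 4: bytes[8:9] = 76 -> value 118 (1 byte(s))
  byte[9]=0x1C cont=0 payload=0x1C=28: acc |= 28<<0 -> acc=28 shift=7 [end]
Varint 5: bytes[9:10] = 1C -> value 28 (1 byte(s))
  byte[10]=0xB3 cont=1 payload=0x33=51: acc |= 51<<0 -> acc=51 shift=7
  byte[11]=0xEA cont=1 payload=0x6A=106: acc |= 106<<7 -> acc=13619 shift=14
  byte[12]=0x2D cont=0 payload=0x2D=45: acc |= 45<<14 -> acc=750899 shift=21 [end]
Varint 6: bytes[10:13] = B3 EA 2D -> value 750899 (3 byte(s))
  byte[13]=0xF2 cont=1 payload=0x72=114: acc |= 114<<0 -> acc=114 shift=7
  byte[14]=0x38 cont=0 payload=0x38=56: acc |= 56<<7 -> acc=7282 shift=14 [end]
Varint 7: bytes[13:15] = F2 38 -> value 7282 (2 byte(s))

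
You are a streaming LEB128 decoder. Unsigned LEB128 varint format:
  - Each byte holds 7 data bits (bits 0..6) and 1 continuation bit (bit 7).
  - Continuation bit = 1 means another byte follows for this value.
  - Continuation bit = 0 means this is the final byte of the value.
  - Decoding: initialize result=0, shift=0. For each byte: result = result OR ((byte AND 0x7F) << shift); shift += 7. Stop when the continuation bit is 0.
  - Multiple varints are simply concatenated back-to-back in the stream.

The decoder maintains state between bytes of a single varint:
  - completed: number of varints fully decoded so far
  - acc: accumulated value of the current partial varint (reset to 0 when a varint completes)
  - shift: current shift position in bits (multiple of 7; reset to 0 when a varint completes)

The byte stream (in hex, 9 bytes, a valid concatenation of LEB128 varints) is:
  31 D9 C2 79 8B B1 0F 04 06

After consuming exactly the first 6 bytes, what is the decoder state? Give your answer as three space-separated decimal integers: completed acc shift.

Answer: 2 6283 14

Derivation:
byte[0]=0x31 cont=0 payload=0x31: varint #1 complete (value=49); reset -> completed=1 acc=0 shift=0
byte[1]=0xD9 cont=1 payload=0x59: acc |= 89<<0 -> completed=1 acc=89 shift=7
byte[2]=0xC2 cont=1 payload=0x42: acc |= 66<<7 -> completed=1 acc=8537 shift=14
byte[3]=0x79 cont=0 payload=0x79: varint #2 complete (value=1991001); reset -> completed=2 acc=0 shift=0
byte[4]=0x8B cont=1 payload=0x0B: acc |= 11<<0 -> completed=2 acc=11 shift=7
byte[5]=0xB1 cont=1 payload=0x31: acc |= 49<<7 -> completed=2 acc=6283 shift=14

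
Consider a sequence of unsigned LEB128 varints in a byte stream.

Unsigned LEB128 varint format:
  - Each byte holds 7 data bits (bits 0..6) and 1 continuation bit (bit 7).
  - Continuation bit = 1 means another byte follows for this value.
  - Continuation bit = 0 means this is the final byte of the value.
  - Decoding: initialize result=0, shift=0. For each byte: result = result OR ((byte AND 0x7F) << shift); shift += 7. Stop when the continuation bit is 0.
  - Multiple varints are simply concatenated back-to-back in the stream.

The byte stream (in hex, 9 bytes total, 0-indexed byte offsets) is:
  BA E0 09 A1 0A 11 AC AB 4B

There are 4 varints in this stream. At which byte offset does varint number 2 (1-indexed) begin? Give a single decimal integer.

  byte[0]=0xBA cont=1 payload=0x3A=58: acc |= 58<<0 -> acc=58 shift=7
  byte[1]=0xE0 cont=1 payload=0x60=96: acc |= 96<<7 -> acc=12346 shift=14
  byte[2]=0x09 cont=0 payload=0x09=9: acc |= 9<<14 -> acc=159802 shift=21 [end]
Varint 1: bytes[0:3] = BA E0 09 -> value 159802 (3 byte(s))
  byte[3]=0xA1 cont=1 payload=0x21=33: acc |= 33<<0 -> acc=33 shift=7
  byte[4]=0x0A cont=0 payload=0x0A=10: acc |= 10<<7 -> acc=1313 shift=14 [end]
Varint 2: bytes[3:5] = A1 0A -> value 1313 (2 byte(s))
  byte[5]=0x11 cont=0 payload=0x11=17: acc |= 17<<0 -> acc=17 shift=7 [end]
Varint 3: bytes[5:6] = 11 -> value 17 (1 byte(s))
  byte[6]=0xAC cont=1 payload=0x2C=44: acc |= 44<<0 -> acc=44 shift=7
  byte[7]=0xAB cont=1 payload=0x2B=43: acc |= 43<<7 -> acc=5548 shift=14
  byte[8]=0x4B cont=0 payload=0x4B=75: acc |= 75<<14 -> acc=1234348 shift=21 [end]
Varint 4: bytes[6:9] = AC AB 4B -> value 1234348 (3 byte(s))

Answer: 3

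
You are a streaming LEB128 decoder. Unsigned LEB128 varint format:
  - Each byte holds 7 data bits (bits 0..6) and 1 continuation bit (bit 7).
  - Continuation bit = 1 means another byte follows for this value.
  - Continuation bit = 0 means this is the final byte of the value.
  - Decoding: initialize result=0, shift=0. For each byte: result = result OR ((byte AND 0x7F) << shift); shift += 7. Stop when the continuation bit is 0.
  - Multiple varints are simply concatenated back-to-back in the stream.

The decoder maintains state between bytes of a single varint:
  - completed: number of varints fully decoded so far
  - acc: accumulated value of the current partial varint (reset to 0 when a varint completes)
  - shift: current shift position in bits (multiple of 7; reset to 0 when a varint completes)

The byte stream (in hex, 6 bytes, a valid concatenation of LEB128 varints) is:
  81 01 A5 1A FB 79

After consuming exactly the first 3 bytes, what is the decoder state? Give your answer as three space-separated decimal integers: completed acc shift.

Answer: 1 37 7

Derivation:
byte[0]=0x81 cont=1 payload=0x01: acc |= 1<<0 -> completed=0 acc=1 shift=7
byte[1]=0x01 cont=0 payload=0x01: varint #1 complete (value=129); reset -> completed=1 acc=0 shift=0
byte[2]=0xA5 cont=1 payload=0x25: acc |= 37<<0 -> completed=1 acc=37 shift=7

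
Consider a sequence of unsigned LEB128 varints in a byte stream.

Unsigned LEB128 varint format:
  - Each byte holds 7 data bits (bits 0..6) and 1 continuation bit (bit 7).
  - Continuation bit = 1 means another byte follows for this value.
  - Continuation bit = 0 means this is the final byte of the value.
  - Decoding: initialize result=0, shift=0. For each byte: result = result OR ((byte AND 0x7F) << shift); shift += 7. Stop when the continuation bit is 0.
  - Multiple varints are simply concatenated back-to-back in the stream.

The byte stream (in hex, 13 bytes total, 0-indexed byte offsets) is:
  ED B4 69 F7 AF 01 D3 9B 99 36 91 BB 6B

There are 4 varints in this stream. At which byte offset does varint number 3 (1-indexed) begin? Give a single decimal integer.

  byte[0]=0xED cont=1 payload=0x6D=109: acc |= 109<<0 -> acc=109 shift=7
  byte[1]=0xB4 cont=1 payload=0x34=52: acc |= 52<<7 -> acc=6765 shift=14
  byte[2]=0x69 cont=0 payload=0x69=105: acc |= 105<<14 -> acc=1727085 shift=21 [end]
Varint 1: bytes[0:3] = ED B4 69 -> value 1727085 (3 byte(s))
  byte[3]=0xF7 cont=1 payload=0x77=119: acc |= 119<<0 -> acc=119 shift=7
  byte[4]=0xAF cont=1 payload=0x2F=47: acc |= 47<<7 -> acc=6135 shift=14
  byte[5]=0x01 cont=0 payload=0x01=1: acc |= 1<<14 -> acc=22519 shift=21 [end]
Varint 2: bytes[3:6] = F7 AF 01 -> value 22519 (3 byte(s))
  byte[6]=0xD3 cont=1 payload=0x53=83: acc |= 83<<0 -> acc=83 shift=7
  byte[7]=0x9B cont=1 payload=0x1B=27: acc |= 27<<7 -> acc=3539 shift=14
  byte[8]=0x99 cont=1 payload=0x19=25: acc |= 25<<14 -> acc=413139 shift=21
  byte[9]=0x36 cont=0 payload=0x36=54: acc |= 54<<21 -> acc=113659347 shift=28 [end]
Varint 3: bytes[6:10] = D3 9B 99 36 -> value 113659347 (4 byte(s))
  byte[10]=0x91 cont=1 payload=0x11=17: acc |= 17<<0 -> acc=17 shift=7
  byte[11]=0xBB cont=1 payload=0x3B=59: acc |= 59<<7 -> acc=7569 shift=14
  byte[12]=0x6B cont=0 payload=0x6B=107: acc |= 107<<14 -> acc=1760657 shift=21 [end]
Varint 4: bytes[10:13] = 91 BB 6B -> value 1760657 (3 byte(s))

Answer: 6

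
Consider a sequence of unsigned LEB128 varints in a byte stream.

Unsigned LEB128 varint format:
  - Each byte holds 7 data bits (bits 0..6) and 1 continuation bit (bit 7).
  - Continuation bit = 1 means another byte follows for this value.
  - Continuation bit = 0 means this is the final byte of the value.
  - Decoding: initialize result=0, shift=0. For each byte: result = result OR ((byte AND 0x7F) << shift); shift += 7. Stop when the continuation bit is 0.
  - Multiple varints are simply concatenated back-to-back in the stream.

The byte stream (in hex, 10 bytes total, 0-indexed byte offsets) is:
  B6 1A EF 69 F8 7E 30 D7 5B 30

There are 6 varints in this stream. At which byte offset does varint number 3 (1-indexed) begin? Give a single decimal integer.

  byte[0]=0xB6 cont=1 payload=0x36=54: acc |= 54<<0 -> acc=54 shift=7
  byte[1]=0x1A cont=0 payload=0x1A=26: acc |= 26<<7 -> acc=3382 shift=14 [end]
Varint 1: bytes[0:2] = B6 1A -> value 3382 (2 byte(s))
  byte[2]=0xEF cont=1 payload=0x6F=111: acc |= 111<<0 -> acc=111 shift=7
  byte[3]=0x69 cont=0 payload=0x69=105: acc |= 105<<7 -> acc=13551 shift=14 [end]
Varint 2: bytes[2:4] = EF 69 -> value 13551 (2 byte(s))
  byte[4]=0xF8 cont=1 payload=0x78=120: acc |= 120<<0 -> acc=120 shift=7
  byte[5]=0x7E cont=0 payload=0x7E=126: acc |= 126<<7 -> acc=16248 shift=14 [end]
Varint 3: bytes[4:6] = F8 7E -> value 16248 (2 byte(s))
  byte[6]=0x30 cont=0 payload=0x30=48: acc |= 48<<0 -> acc=48 shift=7 [end]
Varint 4: bytes[6:7] = 30 -> value 48 (1 byte(s))
  byte[7]=0xD7 cont=1 payload=0x57=87: acc |= 87<<0 -> acc=87 shift=7
  byte[8]=0x5B cont=0 payload=0x5B=91: acc |= 91<<7 -> acc=11735 shift=14 [end]
Varint 5: bytes[7:9] = D7 5B -> value 11735 (2 byte(s))
  byte[9]=0x30 cont=0 payload=0x30=48: acc |= 48<<0 -> acc=48 shift=7 [end]
Varint 6: bytes[9:10] = 30 -> value 48 (1 byte(s))

Answer: 4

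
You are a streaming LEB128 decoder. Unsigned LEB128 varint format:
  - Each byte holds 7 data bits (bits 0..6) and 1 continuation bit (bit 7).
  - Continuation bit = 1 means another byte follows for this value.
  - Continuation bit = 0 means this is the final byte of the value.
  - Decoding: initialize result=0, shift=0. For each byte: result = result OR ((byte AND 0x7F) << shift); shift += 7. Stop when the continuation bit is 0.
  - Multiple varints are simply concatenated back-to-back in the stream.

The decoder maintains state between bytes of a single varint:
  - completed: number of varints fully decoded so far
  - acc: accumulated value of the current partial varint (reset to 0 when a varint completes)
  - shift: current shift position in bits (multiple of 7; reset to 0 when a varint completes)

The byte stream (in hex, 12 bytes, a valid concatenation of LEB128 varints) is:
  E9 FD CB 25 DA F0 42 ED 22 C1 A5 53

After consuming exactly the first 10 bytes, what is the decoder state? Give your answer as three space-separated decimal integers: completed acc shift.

Answer: 3 65 7

Derivation:
byte[0]=0xE9 cont=1 payload=0x69: acc |= 105<<0 -> completed=0 acc=105 shift=7
byte[1]=0xFD cont=1 payload=0x7D: acc |= 125<<7 -> completed=0 acc=16105 shift=14
byte[2]=0xCB cont=1 payload=0x4B: acc |= 75<<14 -> completed=0 acc=1244905 shift=21
byte[3]=0x25 cont=0 payload=0x25: varint #1 complete (value=78839529); reset -> completed=1 acc=0 shift=0
byte[4]=0xDA cont=1 payload=0x5A: acc |= 90<<0 -> completed=1 acc=90 shift=7
byte[5]=0xF0 cont=1 payload=0x70: acc |= 112<<7 -> completed=1 acc=14426 shift=14
byte[6]=0x42 cont=0 payload=0x42: varint #2 complete (value=1095770); reset -> completed=2 acc=0 shift=0
byte[7]=0xED cont=1 payload=0x6D: acc |= 109<<0 -> completed=2 acc=109 shift=7
byte[8]=0x22 cont=0 payload=0x22: varint #3 complete (value=4461); reset -> completed=3 acc=0 shift=0
byte[9]=0xC1 cont=1 payload=0x41: acc |= 65<<0 -> completed=3 acc=65 shift=7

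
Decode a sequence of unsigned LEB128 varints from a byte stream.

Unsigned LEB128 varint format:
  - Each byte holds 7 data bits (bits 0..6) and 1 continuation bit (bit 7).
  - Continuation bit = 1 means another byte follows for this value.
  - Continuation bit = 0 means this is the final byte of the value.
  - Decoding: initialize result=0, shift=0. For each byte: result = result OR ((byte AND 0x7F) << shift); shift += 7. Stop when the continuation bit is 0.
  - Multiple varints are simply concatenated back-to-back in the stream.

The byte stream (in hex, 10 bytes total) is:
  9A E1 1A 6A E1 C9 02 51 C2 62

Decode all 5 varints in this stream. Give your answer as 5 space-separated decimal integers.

  byte[0]=0x9A cont=1 payload=0x1A=26: acc |= 26<<0 -> acc=26 shift=7
  byte[1]=0xE1 cont=1 payload=0x61=97: acc |= 97<<7 -> acc=12442 shift=14
  byte[2]=0x1A cont=0 payload=0x1A=26: acc |= 26<<14 -> acc=438426 shift=21 [end]
Varint 1: bytes[0:3] = 9A E1 1A -> value 438426 (3 byte(s))
  byte[3]=0x6A cont=0 payload=0x6A=106: acc |= 106<<0 -> acc=106 shift=7 [end]
Varint 2: bytes[3:4] = 6A -> value 106 (1 byte(s))
  byte[4]=0xE1 cont=1 payload=0x61=97: acc |= 97<<0 -> acc=97 shift=7
  byte[5]=0xC9 cont=1 payload=0x49=73: acc |= 73<<7 -> acc=9441 shift=14
  byte[6]=0x02 cont=0 payload=0x02=2: acc |= 2<<14 -> acc=42209 shift=21 [end]
Varint 3: bytes[4:7] = E1 C9 02 -> value 42209 (3 byte(s))
  byte[7]=0x51 cont=0 payload=0x51=81: acc |= 81<<0 -> acc=81 shift=7 [end]
Varint 4: bytes[7:8] = 51 -> value 81 (1 byte(s))
  byte[8]=0xC2 cont=1 payload=0x42=66: acc |= 66<<0 -> acc=66 shift=7
  byte[9]=0x62 cont=0 payload=0x62=98: acc |= 98<<7 -> acc=12610 shift=14 [end]
Varint 5: bytes[8:10] = C2 62 -> value 12610 (2 byte(s))

Answer: 438426 106 42209 81 12610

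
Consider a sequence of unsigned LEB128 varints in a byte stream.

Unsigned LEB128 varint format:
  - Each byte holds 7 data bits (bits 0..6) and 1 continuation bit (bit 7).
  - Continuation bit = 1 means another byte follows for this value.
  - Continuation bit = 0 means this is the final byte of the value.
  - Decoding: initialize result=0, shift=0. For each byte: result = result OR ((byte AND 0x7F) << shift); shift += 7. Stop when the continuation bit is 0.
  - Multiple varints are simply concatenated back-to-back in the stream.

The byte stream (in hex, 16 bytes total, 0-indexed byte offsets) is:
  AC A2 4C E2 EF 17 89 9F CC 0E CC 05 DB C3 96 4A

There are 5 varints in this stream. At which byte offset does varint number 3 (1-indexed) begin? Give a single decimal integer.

  byte[0]=0xAC cont=1 payload=0x2C=44: acc |= 44<<0 -> acc=44 shift=7
  byte[1]=0xA2 cont=1 payload=0x22=34: acc |= 34<<7 -> acc=4396 shift=14
  byte[2]=0x4C cont=0 payload=0x4C=76: acc |= 76<<14 -> acc=1249580 shift=21 [end]
Varint 1: bytes[0:3] = AC A2 4C -> value 1249580 (3 byte(s))
  byte[3]=0xE2 cont=1 payload=0x62=98: acc |= 98<<0 -> acc=98 shift=7
  byte[4]=0xEF cont=1 payload=0x6F=111: acc |= 111<<7 -> acc=14306 shift=14
  byte[5]=0x17 cont=0 payload=0x17=23: acc |= 23<<14 -> acc=391138 shift=21 [end]
Varint 2: bytes[3:6] = E2 EF 17 -> value 391138 (3 byte(s))
  byte[6]=0x89 cont=1 payload=0x09=9: acc |= 9<<0 -> acc=9 shift=7
  byte[7]=0x9F cont=1 payload=0x1F=31: acc |= 31<<7 -> acc=3977 shift=14
  byte[8]=0xCC cont=1 payload=0x4C=76: acc |= 76<<14 -> acc=1249161 shift=21
  byte[9]=0x0E cont=0 payload=0x0E=14: acc |= 14<<21 -> acc=30609289 shift=28 [end]
Varint 3: bytes[6:10] = 89 9F CC 0E -> value 30609289 (4 byte(s))
  byte[10]=0xCC cont=1 payload=0x4C=76: acc |= 76<<0 -> acc=76 shift=7
  byte[11]=0x05 cont=0 payload=0x05=5: acc |= 5<<7 -> acc=716 shift=14 [end]
Varint 4: bytes[10:12] = CC 05 -> value 716 (2 byte(s))
  byte[12]=0xDB cont=1 payload=0x5B=91: acc |= 91<<0 -> acc=91 shift=7
  byte[13]=0xC3 cont=1 payload=0x43=67: acc |= 67<<7 -> acc=8667 shift=14
  byte[14]=0x96 cont=1 payload=0x16=22: acc |= 22<<14 -> acc=369115 shift=21
  byte[15]=0x4A cont=0 payload=0x4A=74: acc |= 74<<21 -> acc=155558363 shift=28 [end]
Varint 5: bytes[12:16] = DB C3 96 4A -> value 155558363 (4 byte(s))

Answer: 6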